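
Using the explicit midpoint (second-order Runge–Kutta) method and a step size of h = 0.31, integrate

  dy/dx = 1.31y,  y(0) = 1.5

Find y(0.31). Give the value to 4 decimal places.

Midpoint: k1 = f(x_n, y_n); k2 = f(x_n + h/2, y_n + (h/2)·k1); y_{n+1} = y_n + h·k2.
x=0.000000, y=1.500000:
  k1 = f(0.000000, 1.500000) = 1.965000
  k2 = f(0.155000, 1.804575) = 2.363993
  y ← 1.500000 + 0.31·2.363993 = 2.232838
y(0.31) ≈ 2.2328

2.2328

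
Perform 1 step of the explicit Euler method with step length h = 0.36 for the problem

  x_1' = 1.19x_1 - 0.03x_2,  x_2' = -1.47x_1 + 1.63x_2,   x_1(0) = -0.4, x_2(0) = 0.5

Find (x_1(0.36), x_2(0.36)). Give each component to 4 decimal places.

-0.5768, 1.0051

Euler on (x_1,x_2): x_1_{n+1} = x_1_n + h·x_1', x_2_{n+1} = x_2_n + h·x_2'.
0.000000: (-0.400000, 0.500000); f=(-0.491000, 1.403000) → (-0.576760, 1.005080)
(x_1(0.36), x_2(0.36)) ≈ (-0.5768, 1.0051)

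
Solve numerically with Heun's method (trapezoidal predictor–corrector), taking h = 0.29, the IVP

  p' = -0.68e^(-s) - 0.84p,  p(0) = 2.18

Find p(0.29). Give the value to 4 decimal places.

1.5653

Heun: k1 = f(s_n, p_n); k2 = f(s_n + h, p_n + h·k1); p_{n+1} = p_n + (h/2)·(k1 + k2).
s=0.000000, p=2.180000:
  k1 = f(0.000000, 2.180000) = -2.511200
  k2 = f(0.290000, 1.451752) = -1.728291
  p ← 2.180000 + (0.29/2)·(-2.511200 + (-1.728291)) = 1.565274
p(0.29) ≈ 1.5653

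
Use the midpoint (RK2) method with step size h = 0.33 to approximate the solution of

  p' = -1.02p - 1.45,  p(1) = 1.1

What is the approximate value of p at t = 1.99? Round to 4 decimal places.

-0.4802

Midpoint: k1 = f(t_n, p_n); k2 = f(t_n + h/2, p_n + (h/2)·k1); p_{n+1} = p_n + h·k2.
t=1.000000, p=1.100000:
  k1 = f(1.000000, 1.100000) = -2.572000
  k2 = f(1.165000, 0.675620) = -2.139132
  p ← 1.100000 + 0.33·(-2.139132) = 0.394086
t=1.330000, p=0.394086:
  k1 = f(1.330000, 0.394086) = -1.851968
  k2 = f(1.495000, 0.088512) = -1.540282
  p ← 0.394086 + 0.33·(-1.540282) = -0.114207
t=1.660000, p=-0.114207:
  k1 = f(1.660000, -0.114207) = -1.333509
  k2 = f(1.825000, -0.334236) = -1.109080
  p ← -0.114207 + 0.33·(-1.109080) = -0.480203
p(1.99) ≈ -0.4802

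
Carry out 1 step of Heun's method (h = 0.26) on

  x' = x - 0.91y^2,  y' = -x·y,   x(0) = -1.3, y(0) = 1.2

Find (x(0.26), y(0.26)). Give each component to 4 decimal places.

-2.2016, 1.8158

Heun on (x,y): k1 = f(t_n, state_n); k2 = f(t_n + h, state_n + h·k1); state_{n+1} = state_n + (h/2)·(k1 + k2).
0.000000: (-1.300000, 1.200000)
  k1 = (-2.610400, 1.560000)
  predictor → (-1.978704, 1.605600)
  k2 = (-4.324640, 3.177007)
  → (-2.201555, 1.815811)
(x(0.26), y(0.26)) ≈ (-2.2016, 1.8158)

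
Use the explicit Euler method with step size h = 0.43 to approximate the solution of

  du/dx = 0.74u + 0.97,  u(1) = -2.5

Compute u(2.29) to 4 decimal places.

Euler: u_{n+1} = u_n + h·f(x_n, u_n).
x=1.000000, u=-2.500000: f=-0.880000 → u ← -2.500000 + 0.43·(-0.880000) = -2.878400
x=1.430000, u=-2.878400: f=-1.160016 → u ← -2.878400 + 0.43·(-1.160016) = -3.377207
x=1.860000, u=-3.377207: f=-1.529133 → u ← -3.377207 + 0.43·(-1.529133) = -4.034734
u(2.29) ≈ -4.0347

-4.0347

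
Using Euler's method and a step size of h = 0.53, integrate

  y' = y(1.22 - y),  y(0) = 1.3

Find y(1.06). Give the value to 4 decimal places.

1.2285

Euler: y_{n+1} = y_n + h·f(t_n, y_n).
t=0.000000, y=1.300000: f=-0.104000 → y ← 1.300000 + 0.53·(-0.104000) = 1.244880
t=0.530000, y=1.244880: f=-0.030973 → y ← 1.244880 + 0.53·(-0.030973) = 1.228465
y(1.06) ≈ 1.2285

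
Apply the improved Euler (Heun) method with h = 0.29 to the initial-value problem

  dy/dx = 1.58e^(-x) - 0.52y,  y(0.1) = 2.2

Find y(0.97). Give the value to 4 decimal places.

Heun: k1 = f(x_n, y_n); k2 = f(x_n + h, y_n + h·k1); y_{n+1} = y_n + (h/2)·(k1 + k2).
x=0.100000, y=2.200000:
  k1 = f(0.100000, 2.200000) = 0.285643
  k2 = f(0.390000, 2.282837) = -0.117325
  y ← 2.200000 + (0.29/2)·(0.285643 + (-0.117325)) = 2.224406
x=0.390000, y=2.224406:
  k1 = f(0.390000, 2.224406) = -0.086941
  k2 = f(0.680000, 2.199193) = -0.343126
  y ← 2.224406 + (0.29/2)·(-0.086941 + (-0.343126)) = 2.162046
x=0.680000, y=2.162046:
  k1 = f(0.680000, 2.162046) = -0.323809
  k2 = f(0.970000, 2.068142) = -0.476482
  y ← 2.162046 + (0.29/2)·(-0.323809 + (-0.476482)) = 2.046004
y(0.97) ≈ 2.0460

2.0460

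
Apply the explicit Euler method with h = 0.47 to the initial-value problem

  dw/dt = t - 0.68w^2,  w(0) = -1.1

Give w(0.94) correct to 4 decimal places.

-1.9722

Euler: w_{n+1} = w_n + h·f(t_n, w_n).
t=0.000000, w=-1.100000: f=-0.822800 → w ← -1.100000 + 0.47·(-0.822800) = -1.486716
t=0.470000, w=-1.486716: f=-1.033021 → w ← -1.486716 + 0.47·(-1.033021) = -1.972236
w(0.94) ≈ -1.9722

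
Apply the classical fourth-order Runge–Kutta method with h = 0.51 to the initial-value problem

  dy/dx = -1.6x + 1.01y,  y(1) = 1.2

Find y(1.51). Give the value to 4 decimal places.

0.6929

RK4: k1 = f(x_n, y_n); k2 = f(x_n + h/2, y_n + (h/2)·k1); k3 = f(x_n + h/2, y_n + (h/2)·k2); k4 = f(x_n + h, y_n + h·k3); y_{n+1} = y_n + (h/6)·(k1 + 2k2 + 2k3 + k4).
x=1.000000, y=1.200000:
  k1 = f(1.000000, 1.200000) = -0.388000
  k2 = f(1.255000, 1.101060) = -0.895929
  k3 = f(1.255000, 0.971538) = -1.026747
  k4 = f(1.510000, 0.676359) = -1.732877
  y ← 1.200000 + (0.51/6)·(k1 + 2k2 + 2k3 + k4) = 0.692871
y(1.51) ≈ 0.6929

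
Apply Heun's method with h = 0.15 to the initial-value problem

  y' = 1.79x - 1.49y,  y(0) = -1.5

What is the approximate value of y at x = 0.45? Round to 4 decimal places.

-0.6228

Heun: k1 = f(x_n, y_n); k2 = f(x_n + h, y_n + h·k1); y_{n+1} = y_n + (h/2)·(k1 + k2).
x=0.000000, y=-1.500000:
  k1 = f(0.000000, -1.500000) = 2.235000
  k2 = f(0.150000, -1.164750) = 2.003977
  y ← -1.500000 + (0.15/2)·(2.235000 + 2.003977) = -1.182077
x=0.150000, y=-1.182077:
  k1 = f(0.150000, -1.182077) = 2.029794
  k2 = f(0.300000, -0.877608) = 1.844635
  y ← -1.182077 + (0.15/2)·(2.029794 + 1.844635) = -0.891494
x=0.300000, y=-0.891494:
  k1 = f(0.300000, -0.891494) = 1.865327
  k2 = f(0.450000, -0.611695) = 1.716926
  y ← -0.891494 + (0.15/2)·(1.865327 + 1.716926) = -0.622825
y(0.45) ≈ -0.6228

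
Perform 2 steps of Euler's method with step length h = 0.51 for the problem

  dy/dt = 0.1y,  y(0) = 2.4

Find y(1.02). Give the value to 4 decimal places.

2.6510

Euler: y_{n+1} = y_n + h·f(t_n, y_n).
t=0.000000, y=2.400000: f=0.240000 → y ← 2.400000 + 0.51·0.240000 = 2.522400
t=0.510000, y=2.522400: f=0.252240 → y ← 2.522400 + 0.51·0.252240 = 2.651042
y(1.02) ≈ 2.6510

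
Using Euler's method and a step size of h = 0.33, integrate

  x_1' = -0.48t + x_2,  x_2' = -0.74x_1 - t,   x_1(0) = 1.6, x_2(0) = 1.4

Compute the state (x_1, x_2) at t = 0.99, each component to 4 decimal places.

Euler on (x_1,x_2): x_1_{n+1} = x_1_n + h·x_1', x_2_{n+1} = x_2_n + h·x_2'.
0.000000: (1.600000, 1.400000); f=(1.400000, -1.184000) → (2.062000, 1.009280)
0.330000: (2.062000, 1.009280); f=(0.850880, -1.855880) → (2.342790, 0.396840)
0.660000: (2.342790, 0.396840); f=(0.080040, -2.393665) → (2.369203, -0.393070)
(x_1(0.99), x_2(0.99)) ≈ (2.3692, -0.3931)

2.3692, -0.3931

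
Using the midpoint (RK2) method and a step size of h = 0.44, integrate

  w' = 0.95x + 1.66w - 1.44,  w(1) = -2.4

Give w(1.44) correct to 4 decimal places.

Midpoint: k1 = f(x_n, w_n); k2 = f(x_n + h/2, w_n + (h/2)·k1); w_{n+1} = w_n + h·k2.
x=1.000000, w=-2.400000:
  k1 = f(1.000000, -2.400000) = -4.474000
  k2 = f(1.220000, -3.384280) = -5.898905
  w ← -2.400000 + 0.44·(-5.898905) = -4.995518
w(1.44) ≈ -4.9955

-4.9955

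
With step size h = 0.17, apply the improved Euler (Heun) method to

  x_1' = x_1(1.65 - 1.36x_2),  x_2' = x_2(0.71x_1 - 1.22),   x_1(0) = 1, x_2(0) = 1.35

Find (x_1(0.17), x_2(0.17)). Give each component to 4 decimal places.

Heun on (x_1,x_2): k1 = f(x_n, state_n); k2 = f(x_n + h, state_n + h·k1); state_{n+1} = state_n + (h/2)·(k1 + k2).
0.000000: (1.000000, 1.350000)
  k1 = (-0.186000, -0.688500)
  predictor → (0.968380, 1.232955)
  k2 = (-0.025971, -0.656487)
  → (0.981982, 1.235676)
(x_1(0.17), x_2(0.17)) ≈ (0.9820, 1.2357)

0.9820, 1.2357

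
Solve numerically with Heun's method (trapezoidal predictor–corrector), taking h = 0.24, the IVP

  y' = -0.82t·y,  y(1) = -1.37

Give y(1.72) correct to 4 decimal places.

-0.6209

Heun: k1 = f(t_n, y_n); k2 = f(t_n + h, y_n + h·k1); y_{n+1} = y_n + (h/2)·(k1 + k2).
t=1.000000, y=-1.370000:
  k1 = f(1.000000, -1.370000) = 1.123400
  k2 = f(1.240000, -1.100384) = 1.118870
  y ← -1.370000 + (0.24/2)·(1.123400 + 1.118870) = -1.100928
t=1.240000, y=-1.100928:
  k1 = f(1.240000, -1.100928) = 1.119423
  k2 = f(1.480000, -0.832266) = 1.010038
  y ← -1.100928 + (0.24/2)·(1.119423 + 1.010038) = -0.845392
t=1.480000, y=-0.845392:
  k1 = f(1.480000, -0.845392) = 1.025968
  k2 = f(1.720000, -0.599160) = 0.845055
  y ← -0.845392 + (0.24/2)·(1.025968 + 0.845055) = -0.620869
y(1.72) ≈ -0.6209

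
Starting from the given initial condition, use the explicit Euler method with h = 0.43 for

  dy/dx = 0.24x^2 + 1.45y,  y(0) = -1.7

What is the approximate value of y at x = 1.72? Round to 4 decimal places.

-11.4643

Euler: y_{n+1} = y_n + h·f(x_n, y_n).
x=0.000000, y=-1.700000: f=-2.465000 → y ← -1.700000 + 0.43·(-2.465000) = -2.759950
x=0.430000, y=-2.759950: f=-3.957551 → y ← -2.759950 + 0.43·(-3.957551) = -4.461697
x=0.860000, y=-4.461697: f=-6.291957 → y ← -4.461697 + 0.43·(-6.291957) = -7.167239
x=1.290000, y=-7.167239: f=-9.993112 → y ← -7.167239 + 0.43·(-9.993112) = -11.464277
y(1.72) ≈ -11.4643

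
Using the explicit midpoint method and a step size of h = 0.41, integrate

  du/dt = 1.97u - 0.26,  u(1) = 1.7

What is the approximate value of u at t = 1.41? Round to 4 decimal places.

3.4780

Midpoint: k1 = f(t_n, u_n); k2 = f(t_n + h/2, u_n + (h/2)·k1); u_{n+1} = u_n + h·k2.
t=1.000000, u=1.700000:
  k1 = f(1.000000, 1.700000) = 3.089000
  k2 = f(1.205000, 2.333245) = 4.336493
  u ← 1.700000 + 0.41·4.336493 = 3.477962
u(1.41) ≈ 3.4780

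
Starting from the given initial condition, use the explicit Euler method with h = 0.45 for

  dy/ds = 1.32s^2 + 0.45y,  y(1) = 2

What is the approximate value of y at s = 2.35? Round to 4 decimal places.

7.9827

Euler: y_{n+1} = y_n + h·f(s_n, y_n).
s=1.000000, y=2.000000: f=2.220000 → y ← 2.000000 + 0.45·2.220000 = 2.999000
s=1.450000, y=2.999000: f=4.124850 → y ← 2.999000 + 0.45·4.124850 = 4.855182
s=1.900000, y=4.855182: f=6.950032 → y ← 4.855182 + 0.45·6.950032 = 7.982697
y(2.35) ≈ 7.9827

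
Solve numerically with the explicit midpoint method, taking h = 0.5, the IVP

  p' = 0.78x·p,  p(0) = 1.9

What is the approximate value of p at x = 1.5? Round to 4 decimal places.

4.3594

Midpoint: k1 = f(x_n, p_n); k2 = f(x_n + h/2, p_n + (h/2)·k1); p_{n+1} = p_n + h·k2.
x=0.000000, p=1.900000:
  k1 = f(0.000000, 1.900000) = 0.000000
  k2 = f(0.250000, 1.900000) = 0.370500
  p ← 1.900000 + 0.5·0.370500 = 2.085250
x=0.500000, p=2.085250:
  k1 = f(0.500000, 2.085250) = 0.813248
  k2 = f(0.750000, 2.288562) = 1.338809
  p ← 2.085250 + 0.5·1.338809 = 2.754654
x=1.000000, p=2.754654:
  k1 = f(1.000000, 2.754654) = 2.148630
  k2 = f(1.250000, 3.291812) = 3.209517
  p ← 2.754654 + 0.5·3.209517 = 4.359413
p(1.5) ≈ 4.3594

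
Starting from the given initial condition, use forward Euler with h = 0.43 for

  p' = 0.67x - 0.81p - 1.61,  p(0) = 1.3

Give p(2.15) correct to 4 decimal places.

-0.7239

Euler: p_{n+1} = p_n + h·f(x_n, p_n).
x=0.000000, p=1.300000: f=-2.663000 → p ← 1.300000 + 0.43·(-2.663000) = 0.154910
x=0.430000, p=0.154910: f=-1.447377 → p ← 0.154910 + 0.43·(-1.447377) = -0.467462
x=0.860000, p=-0.467462: f=-0.655156 → p ← -0.467462 + 0.43·(-0.655156) = -0.749179
x=1.290000, p=-0.749179: f=-0.138865 → p ← -0.749179 + 0.43·(-0.138865) = -0.808891
x=1.720000, p=-0.808891: f=0.197602 → p ← -0.808891 + 0.43·0.197602 = -0.723922
p(2.15) ≈ -0.7239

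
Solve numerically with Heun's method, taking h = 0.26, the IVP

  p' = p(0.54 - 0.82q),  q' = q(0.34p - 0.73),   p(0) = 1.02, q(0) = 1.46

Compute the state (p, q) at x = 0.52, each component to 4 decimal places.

Heun on (p,q): k1 = f(x_n, state_n); k2 = f(x_n + h, state_n + h·k1); state_{n+1} = state_n + (h/2)·(k1 + k2).
0.000000: (1.020000, 1.460000)
  k1 = (-0.670344, -0.559472)
  predictor → (0.845711, 1.314537)
  k2 = (-0.454925, -0.581628)
  → (0.873715, 1.311657)
0.260000: (0.873715, 1.311657)
  k1 = (-0.467926, -0.567865)
  predictor → (0.752054, 1.164012)
  k2 = (-0.311719, -0.552093)
  → (0.772361, 1.166063)
(p(0.52), q(0.52)) ≈ (0.7724, 1.1661)

0.7724, 1.1661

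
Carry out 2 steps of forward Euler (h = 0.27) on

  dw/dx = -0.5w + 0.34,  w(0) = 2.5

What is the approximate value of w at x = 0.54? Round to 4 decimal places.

Euler: w_{n+1} = w_n + h·f(x_n, w_n).
x=0.000000, w=2.500000: f=-0.910000 → w ← 2.500000 + 0.27·(-0.910000) = 2.254300
x=0.270000, w=2.254300: f=-0.787150 → w ← 2.254300 + 0.27·(-0.787150) = 2.041770
w(0.54) ≈ 2.0418

2.0418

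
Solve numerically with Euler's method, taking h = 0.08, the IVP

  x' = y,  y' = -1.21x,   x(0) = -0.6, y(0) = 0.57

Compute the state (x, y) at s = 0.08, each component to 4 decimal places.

-0.5544, 0.6281

Euler on (x,y): x_{n+1} = x_n + h·x', y_{n+1} = y_n + h·y'.
0.000000: (-0.600000, 0.570000); f=(0.570000, 0.726000) → (-0.554400, 0.628080)
(x(0.08), y(0.08)) ≈ (-0.5544, 0.6281)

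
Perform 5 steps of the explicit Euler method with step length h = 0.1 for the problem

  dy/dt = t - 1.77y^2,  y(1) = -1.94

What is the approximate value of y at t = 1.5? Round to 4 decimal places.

Euler: y_{n+1} = y_n + h·f(t_n, y_n).
t=1.000000, y=-1.940000: f=-5.661572 → y ← -1.940000 + 0.1·(-5.661572) = -2.506157
t=1.100000, y=-2.506157: f=-10.017058 → y ← -2.506157 + 0.1·(-10.017058) = -3.507863
t=1.200000, y=-3.507863: f=-20.580032 → y ← -3.507863 + 0.1·(-20.580032) = -5.565866
t=1.300000, y=-5.565866: f=-53.532595 → y ← -5.565866 + 0.1·(-53.532595) = -10.919126
t=1.400000, y=-10.919126: f=-209.632335 → y ← -10.919126 + 0.1·(-209.632335) = -31.882359
y(1.5) ≈ -31.8824

-31.8824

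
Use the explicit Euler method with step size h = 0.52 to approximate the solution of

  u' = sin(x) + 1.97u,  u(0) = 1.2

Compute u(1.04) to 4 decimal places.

Euler: u_{n+1} = u_n + h·f(x_n, u_n).
x=0.000000, u=1.200000: f=2.364000 → u ← 1.200000 + 0.52·2.364000 = 2.429280
x=0.520000, u=2.429280: f=5.282562 → u ← 2.429280 + 0.52·5.282562 = 5.176212
u(1.04) ≈ 5.1762

5.1762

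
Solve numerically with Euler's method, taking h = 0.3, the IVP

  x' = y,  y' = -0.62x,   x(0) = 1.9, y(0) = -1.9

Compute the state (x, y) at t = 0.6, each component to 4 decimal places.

Euler on (x,y): x_{n+1} = x_n + h·x', y_{n+1} = y_n + h·y'.
0.000000: (1.900000, -1.900000); f=(-1.900000, -1.178000) → (1.330000, -2.253400)
0.300000: (1.330000, -2.253400); f=(-2.253400, -0.824600) → (0.653980, -2.500780)
(x(0.6), y(0.6)) ≈ (0.6540, -2.5008)

0.6540, -2.5008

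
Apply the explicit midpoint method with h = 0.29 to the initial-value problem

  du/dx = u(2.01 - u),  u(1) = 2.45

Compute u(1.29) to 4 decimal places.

Midpoint: k1 = f(x_n, u_n); k2 = f(x_n + h/2, u_n + (h/2)·k1); u_{n+1} = u_n + h·k2.
x=1.000000, u=2.450000:
  k1 = f(1.000000, 2.450000) = -1.078000
  k2 = f(1.145000, 2.293690) = -0.650697
  u ← 2.450000 + 0.29·(-0.650697) = 2.261298
u(1.29) ≈ 2.2613

2.2613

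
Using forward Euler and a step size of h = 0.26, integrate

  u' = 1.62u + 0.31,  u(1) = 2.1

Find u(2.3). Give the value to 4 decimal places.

13.0939

Euler: u_{n+1} = u_n + h·f(x_n, u_n).
x=1.000000, u=2.100000: f=3.712000 → u ← 2.100000 + 0.26·3.712000 = 3.065120
x=1.260000, u=3.065120: f=5.275494 → u ← 3.065120 + 0.26·5.275494 = 4.436749
x=1.520000, u=4.436749: f=7.497533 → u ← 4.436749 + 0.26·7.497533 = 6.386107
x=1.780000, u=6.386107: f=10.655493 → u ← 6.386107 + 0.26·10.655493 = 9.156535
x=2.040000, u=9.156535: f=15.143587 → u ← 9.156535 + 0.26·15.143587 = 13.093868
u(2.3) ≈ 13.0939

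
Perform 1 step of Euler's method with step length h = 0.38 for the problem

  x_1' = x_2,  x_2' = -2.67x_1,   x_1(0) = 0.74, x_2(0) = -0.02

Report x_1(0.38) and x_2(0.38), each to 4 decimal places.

Euler on (x_1,x_2): x_1_{n+1} = x_1_n + h·x_1', x_2_{n+1} = x_2_n + h·x_2'.
0.000000: (0.740000, -0.020000); f=(-0.020000, -1.975800) → (0.732400, -0.770804)
(x_1(0.38), x_2(0.38)) ≈ (0.7324, -0.7708)

0.7324, -0.7708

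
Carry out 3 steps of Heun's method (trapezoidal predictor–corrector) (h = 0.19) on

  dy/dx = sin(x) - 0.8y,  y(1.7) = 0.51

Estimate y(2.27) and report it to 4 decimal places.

Heun: k1 = f(x_n, y_n); k2 = f(x_n + h, y_n + h·k1); y_{n+1} = y_n + (h/2)·(k1 + k2).
x=1.700000, y=0.510000:
  k1 = f(1.700000, 0.510000) = 0.583665
  k2 = f(1.890000, 0.620896) = 0.452769
  y ← 0.510000 + (0.19/2)·(0.583665 + 0.452769) = 0.608461
x=1.890000, y=0.608461:
  k1 = f(1.890000, 0.608461) = 0.462717
  k2 = f(2.080000, 0.696377) = 0.316031
  y ← 0.608461 + (0.19/2)·(0.462717 + 0.316031) = 0.682442
x=2.080000, y=0.682442:
  k1 = f(2.080000, 0.682442) = 0.327179
  k2 = f(2.270000, 0.744606) = 0.169670
  y ← 0.682442 + (0.19/2)·(0.327179 + 0.169670) = 0.729643
y(2.27) ≈ 0.7296

0.7296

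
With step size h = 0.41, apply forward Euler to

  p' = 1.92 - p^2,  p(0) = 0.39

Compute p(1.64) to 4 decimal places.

Euler: p_{n+1} = p_n + h·f(t_n, p_n).
t=0.000000, p=0.390000: f=1.767900 → p ← 0.390000 + 0.41·1.767900 = 1.114839
t=0.410000, p=1.114839: f=0.677134 → p ← 1.114839 + 0.41·0.677134 = 1.392464
t=0.820000, p=1.392464: f=-0.018956 → p ← 1.392464 + 0.41·(-0.018956) = 1.384692
t=1.230000, p=1.384692: f=0.002628 → p ← 1.384692 + 0.41·0.002628 = 1.385769
p(1.64) ≈ 1.3858

1.3858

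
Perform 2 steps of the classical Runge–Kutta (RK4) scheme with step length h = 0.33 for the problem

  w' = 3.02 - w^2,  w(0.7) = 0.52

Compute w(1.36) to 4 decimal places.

RK4: k1 = f(t_n, w_n); k2 = f(t_n + h/2, w_n + (h/2)·k1); k3 = f(t_n + h/2, w_n + (h/2)·k2); k4 = f(t_n + h, w_n + h·k3); w_{n+1} = w_n + (h/6)·(k1 + 2k2 + 2k3 + k4).
t=0.700000, w=0.520000:
  k1 = f(0.700000, 0.520000) = 2.749600
  k2 = f(0.865000, 0.973684) = 2.071939
  k3 = f(0.865000, 0.861870) = 2.277180
  k4 = f(1.030000, 1.271469) = 1.403365
  w ← 0.520000 + (0.33/6)·(k1 + 2k2 + 2k3 + k4) = 1.226816
t=1.030000, w=1.226816:
  k1 = f(1.030000, 1.226816) = 1.514922
  k2 = f(1.195000, 1.476778) = 0.839126
  k3 = f(1.195000, 1.365272) = 1.156032
  k4 = f(1.360000, 1.608307) = 0.433349
  w ← 1.226816 + (0.33/6)·(k1 + 2k2 + 2k3 + k4) = 1.553439
w(1.36) ≈ 1.5534

1.5534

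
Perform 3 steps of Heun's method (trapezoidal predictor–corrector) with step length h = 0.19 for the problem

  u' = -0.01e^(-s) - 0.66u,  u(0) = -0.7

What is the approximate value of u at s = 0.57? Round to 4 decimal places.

Heun: k1 = f(s_n, u_n); k2 = f(s_n + h, u_n + h·k1); u_{n+1} = u_n + (h/2)·(k1 + k2).
s=0.000000, u=-0.700000:
  k1 = f(0.000000, -0.700000) = 0.452000
  k2 = f(0.190000, -0.614120) = 0.397050
  u ← -0.700000 + (0.19/2)·(0.452000 + 0.397050) = -0.619340
s=0.190000, u=-0.619340:
  k1 = f(0.190000, -0.619340) = 0.400495
  k2 = f(0.380000, -0.543246) = 0.351704
  u ← -0.619340 + (0.19/2)·(0.400495 + 0.351704) = -0.547881
s=0.380000, u=-0.547881:
  k1 = f(0.380000, -0.547881) = 0.354763
  k2 = f(0.570000, -0.480476) = 0.311459
  u ← -0.547881 + (0.19/2)·(0.354763 + 0.311459) = -0.484590
u(0.57) ≈ -0.4846

-0.4846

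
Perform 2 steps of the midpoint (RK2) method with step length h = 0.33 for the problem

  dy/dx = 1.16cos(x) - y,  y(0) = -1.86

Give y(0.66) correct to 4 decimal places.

Midpoint: k1 = f(x_n, y_n); k2 = f(x_n + h/2, y_n + (h/2)·k1); y_{n+1} = y_n + h·k2.
x=0.000000, y=-1.860000:
  k1 = f(0.000000, -1.860000) = 3.020000
  k2 = f(0.165000, -1.361700) = 2.505945
  y ← -1.860000 + 0.33·2.505945 = -1.033038
x=0.330000, y=-1.033038:
  k1 = f(0.330000, -1.033038) = 2.130447
  k2 = f(0.495000, -0.681514) = 1.702278
  y ← -1.033038 + 0.33·1.702278 = -0.471286
y(0.66) ≈ -0.4713

-0.4713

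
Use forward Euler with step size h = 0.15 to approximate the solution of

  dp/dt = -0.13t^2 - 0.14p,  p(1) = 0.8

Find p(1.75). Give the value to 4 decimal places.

0.5557

Euler: p_{n+1} = p_n + h·f(t_n, p_n).
t=1.000000, p=0.800000: f=-0.242000 → p ← 0.800000 + 0.15·(-0.242000) = 0.763700
t=1.150000, p=0.763700: f=-0.278843 → p ← 0.763700 + 0.15·(-0.278843) = 0.721874
t=1.300000, p=0.721874: f=-0.320762 → p ← 0.721874 + 0.15·(-0.320762) = 0.673759
t=1.450000, p=0.673759: f=-0.367651 → p ← 0.673759 + 0.15·(-0.367651) = 0.618612
t=1.600000, p=0.618612: f=-0.419406 → p ← 0.618612 + 0.15·(-0.419406) = 0.555701
p(1.75) ≈ 0.5557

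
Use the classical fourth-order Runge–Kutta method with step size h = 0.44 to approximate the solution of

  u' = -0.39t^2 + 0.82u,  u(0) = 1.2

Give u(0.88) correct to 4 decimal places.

RK4: k1 = f(t_n, u_n); k2 = f(t_n + h/2, u_n + (h/2)·k1); k3 = f(t_n + h/2, u_n + (h/2)·k2); k4 = f(t_n + h, u_n + h·k3); u_{n+1} = u_n + (h/6)·(k1 + 2k2 + 2k3 + k4).
t=0.000000, u=1.200000:
  k1 = f(0.000000, 1.200000) = 0.984000
  k2 = f(0.220000, 1.416480) = 1.142638
  k3 = f(0.220000, 1.451380) = 1.171256
  k4 = f(0.440000, 1.715353) = 1.331085
  u ← 1.200000 + (0.44/6)·(k1 + 2k2 + 2k3 + k4) = 1.709144
t=0.440000, u=1.709144:
  k1 = f(0.440000, 1.709144) = 1.325994
  k2 = f(0.660000, 2.000863) = 1.470823
  k3 = f(0.660000, 2.032725) = 1.496951
  k4 = f(0.880000, 2.367802) = 1.639582
  u ← 1.709144 + (0.44/6)·(k1 + 2k2 + 2k3 + k4) = 2.361893
u(0.88) ≈ 2.3619

2.3619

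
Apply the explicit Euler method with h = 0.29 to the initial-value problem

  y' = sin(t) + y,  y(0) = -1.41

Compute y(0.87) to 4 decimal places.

-2.7609

Euler: y_{n+1} = y_n + h·f(t_n, y_n).
t=0.000000, y=-1.410000: f=-1.410000 → y ← -1.410000 + 0.29·(-1.410000) = -1.818900
t=0.290000, y=-1.818900: f=-1.532948 → y ← -1.818900 + 0.29·(-1.532948) = -2.263455
t=0.580000, y=-2.263455: f=-1.715431 → y ← -2.263455 + 0.29·(-1.715431) = -2.760930
y(0.87) ≈ -2.7609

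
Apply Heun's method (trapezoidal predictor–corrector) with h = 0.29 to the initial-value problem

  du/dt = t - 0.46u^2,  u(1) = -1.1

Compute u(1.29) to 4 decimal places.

Heun: k1 = f(t_n, u_n); k2 = f(t_n + h, u_n + h·k1); u_{n+1} = u_n + (h/2)·(k1 + k2).
t=1.000000, u=-1.100000:
  k1 = f(1.000000, -1.100000) = 0.443400
  k2 = f(1.290000, -0.971414) = 0.855923
  u ← -1.100000 + (0.29/2)·(0.443400 + 0.855923) = -0.911598
u(1.29) ≈ -0.9116

-0.9116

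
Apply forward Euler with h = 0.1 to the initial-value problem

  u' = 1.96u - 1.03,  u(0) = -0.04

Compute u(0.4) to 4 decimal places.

Euler: u_{n+1} = u_n + h·f(s_n, u_n).
s=0.000000, u=-0.040000: f=-1.108400 → u ← -0.040000 + 0.1·(-1.108400) = -0.150840
s=0.100000, u=-0.150840: f=-1.325646 → u ← -0.150840 + 0.1·(-1.325646) = -0.283405
s=0.200000, u=-0.283405: f=-1.585473 → u ← -0.283405 + 0.1·(-1.585473) = -0.441952
s=0.300000, u=-0.441952: f=-1.896226 → u ← -0.441952 + 0.1·(-1.896226) = -0.631575
u(0.4) ≈ -0.6316

-0.6316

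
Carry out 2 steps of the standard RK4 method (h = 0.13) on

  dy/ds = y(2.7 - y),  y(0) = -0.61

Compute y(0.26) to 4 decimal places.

RK4: k1 = f(s_n, y_n); k2 = f(s_n + h/2, y_n + (h/2)·k1); k3 = f(s_n + h/2, y_n + (h/2)·k2); k4 = f(s_n + h, y_n + h·k3); y_{n+1} = y_n + (h/6)·(k1 + 2k2 + 2k3 + k4).
s=0.000000, y=-0.610000:
  k1 = f(0.000000, -0.610000) = -2.019100
  k2 = f(0.065000, -0.741241) = -2.550791
  k3 = f(0.065000, -0.775801) = -2.696532
  k4 = f(0.130000, -0.960549) = -3.516137
  y ← -0.610000 + (0.13/6)·(k1 + 2k2 + 2k3 + k4) = -0.957314
s=0.130000, y=-0.957314:
  k1 = f(0.130000, -0.957314) = -3.501198
  k2 = f(0.195000, -1.184892) = -4.603178
  k3 = f(0.195000, -1.256521) = -4.971450
  k4 = f(0.260000, -1.603603) = -6.901268
  y ← -0.957314 + (0.13/6)·(k1 + 2k2 + 2k3 + k4) = -1.597601
y(0.26) ≈ -1.5976

-1.5976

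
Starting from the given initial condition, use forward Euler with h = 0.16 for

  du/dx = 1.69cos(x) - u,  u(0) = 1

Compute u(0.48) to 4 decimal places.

1.2644

Euler: u_{n+1} = u_n + h·f(x_n, u_n).
x=0.000000, u=1.000000: f=0.690000 → u ← 1.000000 + 0.16·0.690000 = 1.110400
x=0.160000, u=1.110400: f=0.558014 → u ← 1.110400 + 0.16·0.558014 = 1.199682
x=0.320000, u=1.199682: f=0.404526 → u ← 1.199682 + 0.16·0.404526 = 1.264406
u(0.48) ≈ 1.2644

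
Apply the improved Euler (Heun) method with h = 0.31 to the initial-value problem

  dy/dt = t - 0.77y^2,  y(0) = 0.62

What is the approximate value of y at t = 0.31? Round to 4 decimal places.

Heun: k1 = f(t_n, y_n); k2 = f(t_n + h, y_n + h·k1); y_{n+1} = y_n + (h/2)·(k1 + k2).
t=0.000000, y=0.620000:
  k1 = f(0.000000, 0.620000) = -0.295988
  k2 = f(0.310000, 0.528244) = 0.095138
  y ← 0.620000 + (0.31/2)·(-0.295988 + 0.095138) = 0.588868
y(0.31) ≈ 0.5889

0.5889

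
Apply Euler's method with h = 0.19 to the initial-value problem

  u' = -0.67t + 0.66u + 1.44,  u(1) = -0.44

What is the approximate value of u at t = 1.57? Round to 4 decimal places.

Euler: u_{n+1} = u_n + h·f(t_n, u_n).
t=1.000000, u=-0.440000: f=0.479600 → u ← -0.440000 + 0.19·0.479600 = -0.348876
t=1.190000, u=-0.348876: f=0.412442 → u ← -0.348876 + 0.19·0.412442 = -0.270512
t=1.380000, u=-0.270512: f=0.336862 → u ← -0.270512 + 0.19·0.336862 = -0.206508
u(1.57) ≈ -0.2065

-0.2065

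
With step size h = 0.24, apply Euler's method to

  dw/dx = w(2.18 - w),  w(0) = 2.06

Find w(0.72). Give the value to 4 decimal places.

Euler: w_{n+1} = w_n + h·f(x_n, w_n).
x=0.000000, w=2.060000: f=0.247200 → w ← 2.060000 + 0.24·0.247200 = 2.119328
x=0.240000, w=2.119328: f=0.128584 → w ← 2.119328 + 0.24·0.128584 = 2.150188
x=0.480000, w=2.150188: f=0.064101 → w ← 2.150188 + 0.24·0.064101 = 2.165572
w(0.72) ≈ 2.1656

2.1656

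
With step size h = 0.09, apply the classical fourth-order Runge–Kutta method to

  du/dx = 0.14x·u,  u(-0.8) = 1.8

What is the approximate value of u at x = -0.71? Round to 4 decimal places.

RK4: k1 = f(x_n, u_n); k2 = f(x_n + h/2, u_n + (h/2)·k1); k3 = f(x_n + h/2, u_n + (h/2)·k2); k4 = f(x_n + h, u_n + h·k3); u_{n+1} = u_n + (h/6)·(k1 + 2k2 + 2k3 + k4).
x=-0.800000, u=1.800000:
  k1 = f(-0.800000, 1.800000) = -0.201600
  k2 = f(-0.755000, 1.790928) = -0.189301
  k3 = f(-0.755000, 1.791481) = -0.189360
  k4 = f(-0.710000, 1.782958) = -0.177226
  u ← 1.800000 + (0.09/6)·(k1 + 2k2 + 2k3 + k4) = 1.782958
u(-0.71) ≈ 1.7830

1.7830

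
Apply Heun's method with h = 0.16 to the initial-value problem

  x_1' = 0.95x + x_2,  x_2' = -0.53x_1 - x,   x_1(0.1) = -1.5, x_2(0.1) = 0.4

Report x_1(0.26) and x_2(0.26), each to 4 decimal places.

Heun on (x_1,x_2): k1 = f(x_n, state_n); k2 = f(x_n + h, state_n + h·k1); state_{n+1} = state_n + (h/2)·(k1 + k2).
0.100000: (-1.500000, 0.400000)
  k1 = (0.495000, 0.695000)
  predictor → (-1.420800, 0.511200)
  k2 = (0.758200, 0.493024)
  → (-1.399744, 0.495042)
(x_1(0.26), x_2(0.26)) ≈ (-1.3997, 0.4950)

-1.3997, 0.4950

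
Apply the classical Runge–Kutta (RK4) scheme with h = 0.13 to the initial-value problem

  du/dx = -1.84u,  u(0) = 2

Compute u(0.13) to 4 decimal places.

RK4: k1 = f(x_n, u_n); k2 = f(x_n + h/2, u_n + (h/2)·k1); k3 = f(x_n + h/2, u_n + (h/2)·k2); k4 = f(x_n + h, u_n + h·k3); u_{n+1} = u_n + (h/6)·(k1 + 2k2 + 2k3 + k4).
x=0.000000, u=2.000000:
  k1 = f(0.000000, 2.000000) = -3.680000
  k2 = f(0.065000, 1.760800) = -3.239872
  k3 = f(0.065000, 1.789408) = -3.292511
  k4 = f(0.130000, 1.571974) = -2.892431
  u ← 2.000000 + (0.13/6)·(k1 + 2k2 + 2k3 + k4) = 1.574527
u(0.13) ≈ 1.5745

1.5745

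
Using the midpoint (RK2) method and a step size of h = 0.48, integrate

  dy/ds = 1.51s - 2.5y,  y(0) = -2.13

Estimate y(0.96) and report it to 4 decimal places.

-0.1724

Midpoint: k1 = f(s_n, y_n); k2 = f(s_n + h/2, y_n + (h/2)·k1); y_{n+1} = y_n + h·k2.
s=0.000000, y=-2.130000:
  k1 = f(0.000000, -2.130000) = 5.325000
  k2 = f(0.240000, -0.852000) = 2.492400
  y ← -2.130000 + 0.48·2.492400 = -0.933648
s=0.480000, y=-0.933648:
  k1 = f(0.480000, -0.933648) = 3.058920
  k2 = f(0.720000, -0.199507) = 1.585968
  y ← -0.933648 + 0.48·1.585968 = -0.172383
y(0.96) ≈ -0.1724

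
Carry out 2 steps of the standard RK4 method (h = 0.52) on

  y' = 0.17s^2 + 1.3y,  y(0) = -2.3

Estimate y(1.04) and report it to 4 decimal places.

-8.7853

RK4: k1 = f(s_n, y_n); k2 = f(s_n + h/2, y_n + (h/2)·k1); k3 = f(s_n + h/2, y_n + (h/2)·k2); k4 = f(s_n + h, y_n + h·k3); y_{n+1} = y_n + (h/6)·(k1 + 2k2 + 2k3 + k4).
s=0.000000, y=-2.300000:
  k1 = f(0.000000, -2.300000) = -2.990000
  k2 = f(0.260000, -3.077400) = -3.989128
  k3 = f(0.260000, -3.337173) = -4.326833
  k4 = f(0.520000, -4.549953) = -5.868971
  y ← -2.300000 + (0.52/6)·(k1 + 2k2 + 2k3 + k4) = -4.509211
s=0.520000, y=-4.509211:
  k1 = f(0.520000, -4.509211) = -5.816006
  k2 = f(0.780000, -6.021372) = -7.724356
  k3 = f(0.780000, -6.517543) = -8.369378
  k4 = f(1.040000, -8.861288) = -11.335802
  y ← -4.509211 + (0.52/6)·(k1 + 2k2 + 2k3 + k4) = -8.785281
y(1.04) ≈ -8.7853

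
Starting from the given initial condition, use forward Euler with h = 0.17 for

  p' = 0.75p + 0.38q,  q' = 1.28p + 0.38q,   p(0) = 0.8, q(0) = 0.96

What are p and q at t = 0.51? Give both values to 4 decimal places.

Euler on (p,q): p_{n+1} = p_n + h·p', q_{n+1} = q_n + h·q'.
0.000000: (0.800000, 0.960000); f=(0.964800, 1.388800) → (0.964016, 1.196096)
0.170000: (0.964016, 1.196096); f=(1.177528, 1.688457) → (1.164196, 1.483134)
0.340000: (1.164196, 1.483134); f=(1.436738, 2.053761) → (1.408441, 1.832273)
(p(0.51), q(0.51)) ≈ (1.4084, 1.8323)

1.4084, 1.8323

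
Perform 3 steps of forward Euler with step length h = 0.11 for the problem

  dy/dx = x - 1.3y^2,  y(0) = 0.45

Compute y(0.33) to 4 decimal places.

Euler: y_{n+1} = y_n + h·f(x_n, y_n).
x=0.000000, y=0.450000: f=-0.263250 → y ← 0.450000 + 0.11·(-0.263250) = 0.421042
x=0.110000, y=0.421042: f=-0.120460 → y ← 0.421042 + 0.11·(-0.120460) = 0.407792
x=0.220000, y=0.407792: f=0.003817 → y ← 0.407792 + 0.11·0.003817 = 0.408212
y(0.33) ≈ 0.4082

0.4082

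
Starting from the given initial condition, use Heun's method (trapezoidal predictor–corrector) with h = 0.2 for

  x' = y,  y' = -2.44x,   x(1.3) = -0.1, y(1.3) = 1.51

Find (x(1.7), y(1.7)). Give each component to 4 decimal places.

Heun on (x,y): k1 = f(t_n, state_n); k2 = f(t_n + h, state_n + h·k1); state_{n+1} = state_n + (h/2)·(k1 + k2).
1.300000: (-0.100000, 1.510000)
  k1 = (1.510000, 0.244000)
  predictor → (0.202000, 1.558800)
  k2 = (1.558800, -0.492880)
  → (0.206880, 1.485112)
1.500000: (0.206880, 1.485112)
  k1 = (1.485112, -0.504787)
  predictor → (0.503902, 1.384155)
  k2 = (1.384155, -1.229522)
  → (0.493807, 1.311681)
(x(1.7), y(1.7)) ≈ (0.4938, 1.3117)

0.4938, 1.3117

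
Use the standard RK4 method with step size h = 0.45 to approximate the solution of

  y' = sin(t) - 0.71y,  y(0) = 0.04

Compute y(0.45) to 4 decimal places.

RK4: k1 = f(t_n, y_n); k2 = f(t_n + h/2, y_n + (h/2)·k1); k3 = f(t_n + h/2, y_n + (h/2)·k2); k4 = f(t_n + h, y_n + h·k3); y_{n+1} = y_n + (h/6)·(k1 + 2k2 + 2k3 + k4).
t=0.000000, y=0.040000:
  k1 = f(0.000000, 0.040000) = -0.028400
  k2 = f(0.225000, 0.033610) = 0.199243
  k3 = f(0.225000, 0.084830) = 0.162877
  k4 = f(0.450000, 0.113295) = 0.354526
  y ← 0.040000 + (0.45/6)·(k1 + 2k2 + 2k3 + k4) = 0.118778
y(0.45) ≈ 0.1188

0.1188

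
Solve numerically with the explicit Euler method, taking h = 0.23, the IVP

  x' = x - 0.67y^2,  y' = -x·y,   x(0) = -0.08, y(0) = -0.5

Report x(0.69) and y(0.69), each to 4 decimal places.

Euler on (x,y): x_{n+1} = x_n + h·x', y_{n+1} = y_n + h·y'.
0.000000: (-0.080000, -0.500000); f=(-0.247500, -0.040000) → (-0.136925, -0.509200)
0.230000: (-0.136925, -0.509200); f=(-0.310646, -0.069722) → (-0.208374, -0.525236)
0.460000: (-0.208374, -0.525236); f=(-0.393208, -0.109445) → (-0.298811, -0.550409)
(x(0.69), y(0.69)) ≈ (-0.2988, -0.5504)

-0.2988, -0.5504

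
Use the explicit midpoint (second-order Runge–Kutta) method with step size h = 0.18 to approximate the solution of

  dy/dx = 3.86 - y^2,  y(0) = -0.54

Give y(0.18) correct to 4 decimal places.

Midpoint: k1 = f(x_n, y_n); k2 = f(x_n + h/2, y_n + (h/2)·k1); y_{n+1} = y_n + h·k2.
x=0.000000, y=-0.540000:
  k1 = f(0.000000, -0.540000) = 3.568400
  k2 = f(0.090000, -0.218844) = 3.812107
  y ← -0.540000 + 0.18·3.812107 = 0.146179
y(0.18) ≈ 0.1462

0.1462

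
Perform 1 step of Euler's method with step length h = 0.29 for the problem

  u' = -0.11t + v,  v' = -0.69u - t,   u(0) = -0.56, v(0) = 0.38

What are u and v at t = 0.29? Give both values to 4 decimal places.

-0.4498, 0.4921

Euler on (u,v): u_{n+1} = u_n + h·u', v_{n+1} = v_n + h·v'.
0.000000: (-0.560000, 0.380000); f=(0.380000, 0.386400) → (-0.449800, 0.492056)
(u(0.29), v(0.29)) ≈ (-0.4498, 0.4921)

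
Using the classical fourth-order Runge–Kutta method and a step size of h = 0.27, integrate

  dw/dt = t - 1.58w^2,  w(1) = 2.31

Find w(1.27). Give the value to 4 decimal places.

RK4: k1 = f(t_n, w_n); k2 = f(t_n + h/2, w_n + (h/2)·k1); k3 = f(t_n + h/2, w_n + (h/2)·k2); k4 = f(t_n + h, w_n + h·k3); w_{n+1} = w_n + (h/6)·(k1 + 2k2 + 2k3 + k4).
t=1.000000, w=2.310000:
  k1 = f(1.000000, 2.310000) = -7.431038
  k2 = f(1.135000, 1.306810) = -1.563248
  k3 = f(1.135000, 2.098961) = -5.825910
  k4 = f(1.270000, 0.737004) = 0.411783
  w ← 2.310000 + (0.27/6)·(k1 + 2k2 + 2k3 + k4) = 1.329109
w(1.27) ≈ 1.3291

1.3291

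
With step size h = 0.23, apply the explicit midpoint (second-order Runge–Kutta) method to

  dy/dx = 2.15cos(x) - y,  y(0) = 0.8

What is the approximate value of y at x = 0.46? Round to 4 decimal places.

1.2634

Midpoint: k1 = f(x_n, y_n); k2 = f(x_n + h/2, y_n + (h/2)·k1); y_{n+1} = y_n + h·k2.
x=0.000000, y=0.800000:
  k1 = f(0.000000, 0.800000) = 1.350000
  k2 = f(0.115000, 0.955250) = 1.180549
  y ← 0.800000 + 0.23·1.180549 = 1.071526
x=0.230000, y=1.071526:
  k1 = f(0.230000, 1.071526) = 1.021857
  k2 = f(0.345000, 1.189040) = 0.834273
  y ← 1.071526 + 0.23·0.834273 = 1.263409
y(0.46) ≈ 1.2634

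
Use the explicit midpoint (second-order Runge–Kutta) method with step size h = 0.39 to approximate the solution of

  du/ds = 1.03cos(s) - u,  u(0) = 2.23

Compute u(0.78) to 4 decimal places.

Midpoint: k1 = f(s_n, u_n); k2 = f(s_n + h/2, u_n + (h/2)·k1); u_{n+1} = u_n + h·k2.
s=0.000000, u=2.230000:
  k1 = f(0.000000, 2.230000) = -1.200000
  k2 = f(0.195000, 1.996000) = -0.985521
  u ← 2.230000 + 0.39·(-0.985521) = 1.845647
s=0.390000, u=1.845647:
  k1 = f(0.390000, 1.845647) = -0.892991
  k2 = f(0.585000, 1.671514) = -0.812790
  u ← 1.845647 + 0.39·(-0.812790) = 1.528659
u(0.78) ≈ 1.5287

1.5287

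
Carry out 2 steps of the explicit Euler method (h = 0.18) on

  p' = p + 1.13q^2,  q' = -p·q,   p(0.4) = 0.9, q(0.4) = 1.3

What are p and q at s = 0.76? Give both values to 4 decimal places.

Euler on (p,q): p_{n+1} = p_n + h·p', q_{n+1} = q_n + h·q'.
0.400000: (0.900000, 1.300000); f=(2.809700, -1.170000) → (1.405746, 1.089400)
0.580000: (1.405746, 1.089400); f=(2.746821, -1.531420) → (1.900174, 0.813744)
(p(0.76), q(0.76)) ≈ (1.9002, 0.8137)

1.9002, 0.8137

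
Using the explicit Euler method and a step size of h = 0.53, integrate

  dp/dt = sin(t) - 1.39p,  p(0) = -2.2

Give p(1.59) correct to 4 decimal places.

0.4927

Euler: p_{n+1} = p_n + h·f(t_n, p_n).
t=0.000000, p=-2.200000: f=3.058000 → p ← -2.200000 + 0.53·3.058000 = -0.579260
t=0.530000, p=-0.579260: f=1.310705 → p ← -0.579260 + 0.53·1.310705 = 0.115414
t=1.060000, p=0.115414: f=0.711931 → p ← 0.115414 + 0.53·0.711931 = 0.492737
p(1.59) ≈ 0.4927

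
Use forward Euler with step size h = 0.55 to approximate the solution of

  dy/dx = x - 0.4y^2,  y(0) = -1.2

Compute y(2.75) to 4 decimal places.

Euler: y_{n+1} = y_n + h·f(x_n, y_n).
x=0.000000, y=-1.200000: f=-0.576000 → y ← -1.200000 + 0.55·(-0.576000) = -1.516800
x=0.550000, y=-1.516800: f=-0.370273 → y ← -1.516800 + 0.55·(-0.370273) = -1.720450
x=1.100000, y=-1.720450: f=-0.083979 → y ← -1.720450 + 0.55·(-0.083979) = -1.766639
x=1.650000, y=-1.766639: f=0.401595 → y ← -1.766639 + 0.55·0.401595 = -1.545762
x=2.200000, y=-1.545762: f=1.244249 → y ← -1.545762 + 0.55·1.244249 = -0.861425
y(2.75) ≈ -0.8614

-0.8614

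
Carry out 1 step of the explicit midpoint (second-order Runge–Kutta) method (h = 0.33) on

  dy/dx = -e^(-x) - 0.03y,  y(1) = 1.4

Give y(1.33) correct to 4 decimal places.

1.2839

Midpoint: k1 = f(x_n, y_n); k2 = f(x_n + h/2, y_n + (h/2)·k1); y_{n+1} = y_n + h·k2.
x=1.000000, y=1.400000:
  k1 = f(1.000000, 1.400000) = -0.409879
  k2 = f(1.165000, 1.332370) = -0.351894
  y ← 1.400000 + 0.33·(-0.351894) = 1.283875
y(1.33) ≈ 1.2839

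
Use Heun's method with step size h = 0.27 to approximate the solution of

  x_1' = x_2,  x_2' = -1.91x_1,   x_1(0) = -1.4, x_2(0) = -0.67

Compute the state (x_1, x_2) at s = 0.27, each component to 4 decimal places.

Heun on (x_1,x_2): k1 = f(s_n, state_n); k2 = f(s_n + h, state_n + h·k1); state_{n+1} = state_n + (h/2)·(k1 + k2).
0.000000: (-1.400000, -0.670000)
  k1 = (-0.670000, 2.674000)
  predictor → (-1.580900, 0.051980)
  k2 = (0.051980, 3.019519)
  → (-1.483433, 0.098625)
(x_1(0.27), x_2(0.27)) ≈ (-1.4834, 0.0986)

-1.4834, 0.0986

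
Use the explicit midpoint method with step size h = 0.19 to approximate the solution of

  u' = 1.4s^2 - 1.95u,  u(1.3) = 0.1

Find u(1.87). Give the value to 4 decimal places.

Midpoint: k1 = f(s_n, u_n); k2 = f(s_n + h/2, u_n + (h/2)·k1); u_{n+1} = u_n + h·k2.
s=1.300000, u=0.100000:
  k1 = f(1.300000, 0.100000) = 2.171000
  k2 = f(1.395000, 0.306245) = 2.127257
  u ← 0.100000 + 0.19·2.127257 = 0.504179
s=1.490000, u=0.504179:
  k1 = f(1.490000, 0.504179) = 2.124991
  k2 = f(1.585000, 0.706053) = 2.140312
  u ← 0.504179 + 0.19·2.140312 = 0.910838
s=1.680000, u=0.910838:
  k1 = f(1.680000, 0.910838) = 2.175226
  k2 = f(1.775000, 1.117485) = 2.231780
  u ← 0.910838 + 0.19·2.231780 = 1.334876
u(1.87) ≈ 1.3349

1.3349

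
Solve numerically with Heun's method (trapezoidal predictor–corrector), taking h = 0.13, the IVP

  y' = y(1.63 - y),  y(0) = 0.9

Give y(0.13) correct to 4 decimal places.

0.9840

Heun: k1 = f(t_n, y_n); k2 = f(t_n + h, y_n + h·k1); y_{n+1} = y_n + (h/2)·(k1 + k2).
t=0.000000, y=0.900000:
  k1 = f(0.000000, 0.900000) = 0.657000
  k2 = f(0.130000, 0.985410) = 0.635185
  y ← 0.900000 + (0.13/2)·(0.657000 + 0.635185) = 0.983992
y(0.13) ≈ 0.9840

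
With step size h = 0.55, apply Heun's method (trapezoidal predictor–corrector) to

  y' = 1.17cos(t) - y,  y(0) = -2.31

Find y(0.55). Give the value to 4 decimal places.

Heun: k1 = f(t_n, y_n); k2 = f(t_n + h, y_n + h·k1); y_{n+1} = y_n + (h/2)·(k1 + k2).
t=0.000000, y=-2.310000:
  k1 = f(0.000000, -2.310000) = 3.480000
  k2 = f(0.550000, -0.396000) = 1.393454
  y ← -2.310000 + (0.55/2)·(3.480000 + 1.393454) = -0.969800
y(0.55) ≈ -0.9698

-0.9698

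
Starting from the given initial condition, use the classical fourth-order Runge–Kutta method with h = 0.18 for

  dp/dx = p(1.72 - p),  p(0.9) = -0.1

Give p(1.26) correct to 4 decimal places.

-0.1955

RK4: k1 = f(x_n, p_n); k2 = f(x_n + h/2, p_n + (h/2)·k1); k3 = f(x_n + h/2, p_n + (h/2)·k2); k4 = f(x_n + h, p_n + h·k3); p_{n+1} = p_n + (h/6)·(k1 + 2k2 + 2k3 + k4).
x=0.900000, p=-0.100000:
  k1 = f(0.900000, -0.100000) = -0.182000
  k2 = f(0.990000, -0.116380) = -0.213718
  k3 = f(0.990000, -0.119235) = -0.219300
  k4 = f(1.080000, -0.139474) = -0.259348
  p ← -0.100000 + (0.18/6)·(k1 + 2k2 + 2k3 + k4) = -0.139222
x=1.080000, p=-0.139222:
  k1 = f(1.080000, -0.139222) = -0.258844
  k2 = f(1.170000, -0.162517) = -0.305942
  k3 = f(1.170000, -0.166756) = -0.314629
  k4 = f(1.260000, -0.195855) = -0.375229
  p ← -0.139222 + (0.18/6)·(k1 + 2k2 + 2k3 + k4) = -0.195478
p(1.26) ≈ -0.1955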